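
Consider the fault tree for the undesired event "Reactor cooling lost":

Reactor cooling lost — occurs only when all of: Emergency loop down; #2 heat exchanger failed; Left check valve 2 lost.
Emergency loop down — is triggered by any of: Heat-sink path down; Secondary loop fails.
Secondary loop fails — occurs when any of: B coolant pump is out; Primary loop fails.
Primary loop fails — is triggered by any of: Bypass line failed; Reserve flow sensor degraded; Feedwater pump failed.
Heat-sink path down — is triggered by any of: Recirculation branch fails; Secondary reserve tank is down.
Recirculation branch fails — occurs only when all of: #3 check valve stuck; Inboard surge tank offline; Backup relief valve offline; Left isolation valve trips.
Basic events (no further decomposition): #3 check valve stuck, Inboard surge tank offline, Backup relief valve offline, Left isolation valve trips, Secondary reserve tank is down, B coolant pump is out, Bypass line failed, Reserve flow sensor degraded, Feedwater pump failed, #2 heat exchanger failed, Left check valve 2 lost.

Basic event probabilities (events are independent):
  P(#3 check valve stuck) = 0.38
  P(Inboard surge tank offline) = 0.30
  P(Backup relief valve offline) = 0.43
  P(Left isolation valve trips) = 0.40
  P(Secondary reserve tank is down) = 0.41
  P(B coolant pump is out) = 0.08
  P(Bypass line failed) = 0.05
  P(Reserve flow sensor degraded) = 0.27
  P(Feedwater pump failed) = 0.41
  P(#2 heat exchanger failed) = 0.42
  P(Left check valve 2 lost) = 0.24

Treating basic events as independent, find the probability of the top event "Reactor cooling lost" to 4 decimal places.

0.0789

P(Recirculation branch fails) [AND] = 0.38 × 0.30 × 0.43 × 0.40 = 0.019608
P(Heat-sink path down) [OR] = 1 − (1−0.019608) × (1−0.41) = 0.421569
P(Primary loop fails) [OR] = 1 − (1−0.05) × (1−0.27) × (1−0.41) = 0.590835
P(Secondary loop fails) [OR] = 1 − (1−0.08) × (1−0.590835) = 0.623568
P(Emergency loop down) [OR] = 1 − (1−0.421569) × (1−0.623568) = 0.782260
P(Reactor cooling lost) [AND] = 0.782260 × 0.42 × 0.24 = 0.078852
Rounded to 4 decimal places: P(Reactor cooling lost) ≈ 0.0789.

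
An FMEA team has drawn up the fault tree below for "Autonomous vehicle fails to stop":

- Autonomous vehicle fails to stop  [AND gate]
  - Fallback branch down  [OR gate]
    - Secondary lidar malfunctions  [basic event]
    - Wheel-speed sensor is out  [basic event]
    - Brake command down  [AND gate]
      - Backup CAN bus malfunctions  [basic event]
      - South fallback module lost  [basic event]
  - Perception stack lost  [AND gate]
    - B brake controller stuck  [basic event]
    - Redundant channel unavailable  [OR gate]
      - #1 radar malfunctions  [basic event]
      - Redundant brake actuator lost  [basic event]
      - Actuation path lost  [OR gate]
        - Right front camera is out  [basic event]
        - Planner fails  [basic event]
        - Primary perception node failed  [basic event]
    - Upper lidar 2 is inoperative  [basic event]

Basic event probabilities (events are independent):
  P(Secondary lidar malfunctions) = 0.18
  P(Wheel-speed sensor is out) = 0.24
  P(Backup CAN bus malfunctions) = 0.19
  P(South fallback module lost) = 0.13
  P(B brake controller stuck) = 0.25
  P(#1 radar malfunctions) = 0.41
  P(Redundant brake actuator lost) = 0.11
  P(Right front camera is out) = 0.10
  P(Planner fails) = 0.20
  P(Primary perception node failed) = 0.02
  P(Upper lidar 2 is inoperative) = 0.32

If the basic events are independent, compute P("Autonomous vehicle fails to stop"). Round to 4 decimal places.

P(Brake command down) [AND] = 0.19 × 0.13 = 0.024700
P(Fallback branch down) [OR] = 1 − (1−0.18) × (1−0.24) × (1−0.024700) = 0.392193
P(Actuation path lost) [OR] = 1 − (1−0.10) × (1−0.20) × (1−0.02) = 0.294400
P(Redundant channel unavailable) [OR] = 1 − (1−0.41) × (1−0.11) × (1−0.294400) = 0.629489
P(Perception stack lost) [AND] = 0.25 × 0.629489 × 0.32 = 0.050359
P(Autonomous vehicle fails to stop) [AND] = 0.392193 × 0.050359 = 0.019750
Rounded to 4 decimal places: P(Autonomous vehicle fails to stop) ≈ 0.0198.

0.0198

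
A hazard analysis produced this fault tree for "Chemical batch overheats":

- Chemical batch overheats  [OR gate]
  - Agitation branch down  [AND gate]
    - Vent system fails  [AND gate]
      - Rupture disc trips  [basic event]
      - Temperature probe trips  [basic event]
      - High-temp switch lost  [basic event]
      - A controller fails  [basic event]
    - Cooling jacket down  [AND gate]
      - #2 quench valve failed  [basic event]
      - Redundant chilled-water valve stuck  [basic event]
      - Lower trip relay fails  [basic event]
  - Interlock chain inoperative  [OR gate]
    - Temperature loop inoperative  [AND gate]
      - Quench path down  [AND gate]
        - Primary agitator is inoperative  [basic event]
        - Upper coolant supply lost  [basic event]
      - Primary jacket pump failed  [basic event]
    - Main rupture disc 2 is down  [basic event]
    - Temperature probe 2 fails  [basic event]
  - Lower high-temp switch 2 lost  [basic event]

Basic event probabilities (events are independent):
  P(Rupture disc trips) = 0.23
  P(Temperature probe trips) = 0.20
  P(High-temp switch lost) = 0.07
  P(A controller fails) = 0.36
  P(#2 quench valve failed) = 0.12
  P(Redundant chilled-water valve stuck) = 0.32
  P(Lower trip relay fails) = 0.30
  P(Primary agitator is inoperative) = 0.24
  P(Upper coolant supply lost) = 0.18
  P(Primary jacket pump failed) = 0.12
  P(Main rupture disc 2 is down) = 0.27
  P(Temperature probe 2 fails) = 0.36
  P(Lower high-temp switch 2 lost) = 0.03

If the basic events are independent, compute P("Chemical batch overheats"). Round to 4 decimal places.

0.5492

P(Vent system fails) [AND] = 0.23 × 0.20 × 0.07 × 0.36 = 0.001159
P(Cooling jacket down) [AND] = 0.12 × 0.32 × 0.30 = 0.011520
P(Agitation branch down) [AND] = 0.001159 × 0.011520 = 0.000013
P(Quench path down) [AND] = 0.24 × 0.18 = 0.043200
P(Temperature loop inoperative) [AND] = 0.043200 × 0.12 = 0.005184
P(Interlock chain inoperative) [OR] = 1 − (1−0.005184) × (1−0.27) × (1−0.36) = 0.535222
P(Chemical batch overheats) [OR] = 1 − (1−0.000013) × (1−0.535222) × (1−0.03) = 0.549171
Rounded to 4 decimal places: P(Chemical batch overheats) ≈ 0.5492.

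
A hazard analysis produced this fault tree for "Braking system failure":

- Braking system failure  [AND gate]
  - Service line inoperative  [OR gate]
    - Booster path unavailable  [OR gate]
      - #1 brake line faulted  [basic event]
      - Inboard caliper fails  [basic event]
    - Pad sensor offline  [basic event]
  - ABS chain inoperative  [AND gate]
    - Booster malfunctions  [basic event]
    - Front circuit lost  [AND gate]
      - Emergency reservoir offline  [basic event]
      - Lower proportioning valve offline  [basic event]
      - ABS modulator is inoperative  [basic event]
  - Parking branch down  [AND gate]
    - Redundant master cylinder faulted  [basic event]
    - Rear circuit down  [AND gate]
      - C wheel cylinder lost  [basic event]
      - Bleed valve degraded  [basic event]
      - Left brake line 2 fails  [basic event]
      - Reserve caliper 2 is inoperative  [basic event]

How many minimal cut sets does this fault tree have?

3

Booster path unavailable [OR]: union of children's cut sets → 2 cut set(s).
Service line inoperative [OR]: union of children's cut sets → 3 cut set(s).
Front circuit lost [AND]: one cut set from each child combined → 1 × 1 × 1 = 1 cut set(s).
ABS chain inoperative [AND]: one cut set from each child combined → 1 × 1 = 1 cut set(s).
Rear circuit down [AND]: one cut set from each child combined → 1 × 1 × 1 × 1 = 1 cut set(s).
Parking branch down [AND]: one cut set from each child combined → 1 × 1 = 1 cut set(s).
Braking system failure [AND]: one cut set from each child combined → 3 × 1 × 1 = 3 cut set(s).
Minimal cut sets: {#1 brake line faulted, ABS modulator is inoperative, Bleed valve degraded, Booster malfunctions, C wheel cylinder lost, Emergency reservoir offline, Left brake line 2 fails, Lower proportioning valve offline, Redundant master cylinder faulted, Reserve caliper 2 is inoperative}; {ABS modulator is inoperative, Bleed valve degraded, Booster malfunctions, C wheel cylinder lost, Emergency reservoir offline, Inboard caliper fails, Left brake line 2 fails, Lower proportioning valve offline, Redundant master cylinder faulted, Reserve caliper 2 is inoperative}; {ABS modulator is inoperative, Bleed valve degraded, Booster malfunctions, C wheel cylinder lost, Emergency reservoir offline, Left brake line 2 fails, Lower proportioning valve offline, Pad sensor offline, Redundant master cylinder faulted, Reserve caliper 2 is inoperative}.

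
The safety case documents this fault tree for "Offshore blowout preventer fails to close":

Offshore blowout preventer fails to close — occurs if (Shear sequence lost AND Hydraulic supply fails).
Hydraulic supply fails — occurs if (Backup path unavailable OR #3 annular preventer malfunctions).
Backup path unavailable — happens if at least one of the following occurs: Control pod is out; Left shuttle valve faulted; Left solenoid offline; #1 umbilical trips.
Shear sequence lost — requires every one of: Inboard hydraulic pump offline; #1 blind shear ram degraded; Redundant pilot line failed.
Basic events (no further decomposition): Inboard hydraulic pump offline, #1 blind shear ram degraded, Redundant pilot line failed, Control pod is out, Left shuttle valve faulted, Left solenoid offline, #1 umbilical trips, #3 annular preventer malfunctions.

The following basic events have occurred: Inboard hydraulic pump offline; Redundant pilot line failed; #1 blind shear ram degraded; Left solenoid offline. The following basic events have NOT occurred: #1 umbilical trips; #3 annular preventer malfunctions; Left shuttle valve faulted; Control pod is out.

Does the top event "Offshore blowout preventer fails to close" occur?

Shear sequence lost [AND]: Inboard hydraulic pump offline=occurs, #1 blind shear ram degraded=occurs, Redundant pilot line failed=occurs → all inputs occur → occurs.
Backup path unavailable [OR]: Control pod is out=not, Left shuttle valve faulted=not, Left solenoid offline=occurs, #1 umbilical trips=not → at least one input occurs → occurs.
Hydraulic supply fails [OR]: Backup path unavailable=occurs, #3 annular preventer malfunctions=not → at least one input occurs → occurs.
Offshore blowout preventer fails to close [AND]: Shear sequence lost=occurs, Hydraulic supply fails=occurs → all inputs occur → occurs.

Yes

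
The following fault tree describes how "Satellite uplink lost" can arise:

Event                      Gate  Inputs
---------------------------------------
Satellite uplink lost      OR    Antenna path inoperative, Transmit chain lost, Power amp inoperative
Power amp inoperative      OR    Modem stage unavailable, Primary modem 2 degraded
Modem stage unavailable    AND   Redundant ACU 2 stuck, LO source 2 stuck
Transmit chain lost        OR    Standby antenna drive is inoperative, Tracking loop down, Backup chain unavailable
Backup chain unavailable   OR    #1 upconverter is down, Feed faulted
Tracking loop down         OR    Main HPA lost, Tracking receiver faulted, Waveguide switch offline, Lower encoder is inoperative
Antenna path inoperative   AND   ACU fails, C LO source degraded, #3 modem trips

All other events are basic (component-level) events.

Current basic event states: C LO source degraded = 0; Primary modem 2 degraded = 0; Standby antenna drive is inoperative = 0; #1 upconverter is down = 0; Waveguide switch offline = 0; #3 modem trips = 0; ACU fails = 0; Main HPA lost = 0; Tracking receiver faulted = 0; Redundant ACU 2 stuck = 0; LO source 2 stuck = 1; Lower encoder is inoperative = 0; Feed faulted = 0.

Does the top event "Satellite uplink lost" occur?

Antenna path inoperative [AND]: ACU fails=not, C LO source degraded=not, #3 modem trips=not → not all inputs occur → does not occur.
Tracking loop down [OR]: Main HPA lost=not, Tracking receiver faulted=not, Waveguide switch offline=not, Lower encoder is inoperative=not → no input occurs → does not occur.
Backup chain unavailable [OR]: #1 upconverter is down=not, Feed faulted=not → no input occurs → does not occur.
Transmit chain lost [OR]: Standby antenna drive is inoperative=not, Tracking loop down=not, Backup chain unavailable=not → no input occurs → does not occur.
Modem stage unavailable [AND]: Redundant ACU 2 stuck=not, LO source 2 stuck=occurs → not all inputs occur → does not occur.
Power amp inoperative [OR]: Modem stage unavailable=not, Primary modem 2 degraded=not → no input occurs → does not occur.
Satellite uplink lost [OR]: Antenna path inoperative=not, Transmit chain lost=not, Power amp inoperative=not → no input occurs → does not occur.

No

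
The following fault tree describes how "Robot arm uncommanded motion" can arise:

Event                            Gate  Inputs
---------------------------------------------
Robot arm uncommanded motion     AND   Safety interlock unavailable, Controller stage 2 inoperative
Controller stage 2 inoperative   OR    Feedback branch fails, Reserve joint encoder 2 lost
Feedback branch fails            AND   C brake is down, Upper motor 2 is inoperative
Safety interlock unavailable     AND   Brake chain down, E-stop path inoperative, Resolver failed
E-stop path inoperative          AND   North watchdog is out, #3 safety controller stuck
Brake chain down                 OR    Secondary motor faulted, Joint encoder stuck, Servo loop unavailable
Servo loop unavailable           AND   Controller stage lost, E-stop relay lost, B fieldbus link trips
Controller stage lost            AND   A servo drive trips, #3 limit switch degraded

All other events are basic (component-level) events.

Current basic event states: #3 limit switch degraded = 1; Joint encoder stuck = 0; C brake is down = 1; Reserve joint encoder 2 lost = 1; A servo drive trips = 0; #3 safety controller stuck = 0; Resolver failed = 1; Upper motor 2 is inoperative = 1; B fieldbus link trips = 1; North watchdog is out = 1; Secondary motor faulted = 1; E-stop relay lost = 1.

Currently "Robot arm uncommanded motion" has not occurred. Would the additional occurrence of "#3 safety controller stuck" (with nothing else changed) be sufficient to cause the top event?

Yes

Counterfactual: set "#3 safety controller stuck" to occurred.
Controller stage lost [AND]: A servo drive trips=not, #3 limit switch degraded=occurs → not all inputs occur → does not occur.
Servo loop unavailable [AND]: Controller stage lost=not, E-stop relay lost=occurs, B fieldbus link trips=occurs → not all inputs occur → does not occur.
Brake chain down [OR]: Secondary motor faulted=occurs, Joint encoder stuck=not, Servo loop unavailable=not → at least one input occurs → occurs.
E-stop path inoperative [AND]: North watchdog is out=occurs, #3 safety controller stuck=occurs → all inputs occur → occurs.
Safety interlock unavailable [AND]: Brake chain down=occurs, E-stop path inoperative=occurs, Resolver failed=occurs → all inputs occur → occurs.
Feedback branch fails [AND]: C brake is down=occurs, Upper motor 2 is inoperative=occurs → all inputs occur → occurs.
Controller stage 2 inoperative [OR]: Feedback branch fails=occurs, Reserve joint encoder 2 lost=occurs → at least one input occurs → occurs.
Robot arm uncommanded motion [AND]: Safety interlock unavailable=occurs, Controller stage 2 inoperative=occurs → all inputs occur → occurs.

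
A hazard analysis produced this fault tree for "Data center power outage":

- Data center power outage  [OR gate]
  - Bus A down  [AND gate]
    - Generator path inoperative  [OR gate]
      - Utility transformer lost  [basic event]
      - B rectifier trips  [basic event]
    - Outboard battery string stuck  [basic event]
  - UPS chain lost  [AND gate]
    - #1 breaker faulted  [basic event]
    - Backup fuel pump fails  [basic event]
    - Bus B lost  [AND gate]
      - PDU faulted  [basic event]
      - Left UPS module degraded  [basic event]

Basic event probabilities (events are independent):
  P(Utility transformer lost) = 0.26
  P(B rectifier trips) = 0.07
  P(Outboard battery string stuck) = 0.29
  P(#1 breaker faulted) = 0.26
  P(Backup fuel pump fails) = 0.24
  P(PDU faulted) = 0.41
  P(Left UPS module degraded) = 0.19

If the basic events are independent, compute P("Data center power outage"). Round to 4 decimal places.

P(Generator path inoperative) [OR] = 1 − (1−0.26) × (1−0.07) = 0.311800
P(Bus A down) [AND] = 0.311800 × 0.29 = 0.090422
P(Bus B lost) [AND] = 0.41 × 0.19 = 0.077900
P(UPS chain lost) [AND] = 0.26 × 0.24 × 0.077900 = 0.004861
P(Data center power outage) [OR] = 1 − (1−0.090422) × (1−0.004861) = 0.094843
Rounded to 4 decimal places: P(Data center power outage) ≈ 0.0948.

0.0948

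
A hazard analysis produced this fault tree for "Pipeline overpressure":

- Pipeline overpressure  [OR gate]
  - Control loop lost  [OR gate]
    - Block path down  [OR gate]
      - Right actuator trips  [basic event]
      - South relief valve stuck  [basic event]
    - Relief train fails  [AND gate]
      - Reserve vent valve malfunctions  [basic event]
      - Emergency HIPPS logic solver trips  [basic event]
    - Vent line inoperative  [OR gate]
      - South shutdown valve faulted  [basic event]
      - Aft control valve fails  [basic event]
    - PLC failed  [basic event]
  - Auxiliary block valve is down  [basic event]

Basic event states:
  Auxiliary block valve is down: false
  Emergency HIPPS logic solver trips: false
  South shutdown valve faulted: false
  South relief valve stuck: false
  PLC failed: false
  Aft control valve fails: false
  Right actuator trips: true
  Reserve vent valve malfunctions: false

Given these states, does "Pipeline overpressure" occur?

Yes

Block path down [OR]: Right actuator trips=occurs, South relief valve stuck=not → at least one input occurs → occurs.
Relief train fails [AND]: Reserve vent valve malfunctions=not, Emergency HIPPS logic solver trips=not → not all inputs occur → does not occur.
Vent line inoperative [OR]: South shutdown valve faulted=not, Aft control valve fails=not → no input occurs → does not occur.
Control loop lost [OR]: Block path down=occurs, Relief train fails=not, Vent line inoperative=not, PLC failed=not → at least one input occurs → occurs.
Pipeline overpressure [OR]: Control loop lost=occurs, Auxiliary block valve is down=not → at least one input occurs → occurs.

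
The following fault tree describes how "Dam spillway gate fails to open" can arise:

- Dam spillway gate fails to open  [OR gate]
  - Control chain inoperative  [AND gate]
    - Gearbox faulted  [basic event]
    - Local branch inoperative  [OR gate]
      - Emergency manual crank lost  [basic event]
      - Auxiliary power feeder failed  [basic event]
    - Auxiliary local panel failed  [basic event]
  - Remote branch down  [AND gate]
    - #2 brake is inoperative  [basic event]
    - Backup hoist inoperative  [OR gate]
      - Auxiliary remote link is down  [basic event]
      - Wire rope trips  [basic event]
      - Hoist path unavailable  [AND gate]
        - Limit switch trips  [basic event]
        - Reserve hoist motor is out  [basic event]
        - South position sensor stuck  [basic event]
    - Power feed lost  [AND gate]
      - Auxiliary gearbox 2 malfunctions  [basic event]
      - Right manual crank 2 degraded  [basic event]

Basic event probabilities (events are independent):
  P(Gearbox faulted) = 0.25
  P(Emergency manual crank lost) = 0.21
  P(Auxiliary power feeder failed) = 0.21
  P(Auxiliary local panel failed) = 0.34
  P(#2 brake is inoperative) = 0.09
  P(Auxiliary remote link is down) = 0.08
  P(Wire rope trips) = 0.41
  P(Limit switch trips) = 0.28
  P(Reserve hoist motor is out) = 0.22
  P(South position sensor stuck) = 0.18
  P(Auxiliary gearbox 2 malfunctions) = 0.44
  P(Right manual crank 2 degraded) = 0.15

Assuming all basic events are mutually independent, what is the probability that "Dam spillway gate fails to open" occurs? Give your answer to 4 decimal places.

0.0346

P(Local branch inoperative) [OR] = 1 − (1−0.21) × (1−0.21) = 0.375900
P(Control chain inoperative) [AND] = 0.25 × 0.375900 × 0.34 = 0.031952
P(Hoist path unavailable) [AND] = 0.28 × 0.22 × 0.18 = 0.011088
P(Backup hoist inoperative) [OR] = 1 − (1−0.08) × (1−0.41) × (1−0.011088) = 0.463219
P(Power feed lost) [AND] = 0.44 × 0.15 = 0.066000
P(Remote branch down) [AND] = 0.09 × 0.463219 × 0.066000 = 0.002752
P(Dam spillway gate fails to open) [OR] = 1 − (1−0.031952) × (1−0.002752) = 0.034616
Rounded to 4 decimal places: P(Dam spillway gate fails to open) ≈ 0.0346.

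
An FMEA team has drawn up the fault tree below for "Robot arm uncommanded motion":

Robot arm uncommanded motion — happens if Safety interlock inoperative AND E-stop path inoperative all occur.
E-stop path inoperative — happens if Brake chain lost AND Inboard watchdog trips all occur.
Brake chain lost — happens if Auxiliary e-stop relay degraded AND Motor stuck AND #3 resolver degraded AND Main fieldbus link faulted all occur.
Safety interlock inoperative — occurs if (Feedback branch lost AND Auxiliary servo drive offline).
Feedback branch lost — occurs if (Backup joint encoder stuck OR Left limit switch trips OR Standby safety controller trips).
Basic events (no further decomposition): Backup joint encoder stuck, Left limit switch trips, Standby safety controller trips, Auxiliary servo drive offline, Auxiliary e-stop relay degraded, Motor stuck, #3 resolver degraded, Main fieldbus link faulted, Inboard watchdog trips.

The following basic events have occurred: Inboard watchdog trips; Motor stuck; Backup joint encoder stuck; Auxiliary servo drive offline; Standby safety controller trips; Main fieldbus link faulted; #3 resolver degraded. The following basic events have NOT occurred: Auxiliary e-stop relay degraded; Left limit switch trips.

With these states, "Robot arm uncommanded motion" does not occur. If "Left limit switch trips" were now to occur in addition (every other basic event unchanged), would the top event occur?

Counterfactual: set "Left limit switch trips" to occurred.
Feedback branch lost [OR]: Backup joint encoder stuck=occurs, Left limit switch trips=occurs, Standby safety controller trips=occurs → at least one input occurs → occurs.
Safety interlock inoperative [AND]: Feedback branch lost=occurs, Auxiliary servo drive offline=occurs → all inputs occur → occurs.
Brake chain lost [AND]: Auxiliary e-stop relay degraded=not, Motor stuck=occurs, #3 resolver degraded=occurs, Main fieldbus link faulted=occurs → not all inputs occur → does not occur.
E-stop path inoperative [AND]: Brake chain lost=not, Inboard watchdog trips=occurs → not all inputs occur → does not occur.
Robot arm uncommanded motion [AND]: Safety interlock inoperative=occurs, E-stop path inoperative=not → not all inputs occur → does not occur.

No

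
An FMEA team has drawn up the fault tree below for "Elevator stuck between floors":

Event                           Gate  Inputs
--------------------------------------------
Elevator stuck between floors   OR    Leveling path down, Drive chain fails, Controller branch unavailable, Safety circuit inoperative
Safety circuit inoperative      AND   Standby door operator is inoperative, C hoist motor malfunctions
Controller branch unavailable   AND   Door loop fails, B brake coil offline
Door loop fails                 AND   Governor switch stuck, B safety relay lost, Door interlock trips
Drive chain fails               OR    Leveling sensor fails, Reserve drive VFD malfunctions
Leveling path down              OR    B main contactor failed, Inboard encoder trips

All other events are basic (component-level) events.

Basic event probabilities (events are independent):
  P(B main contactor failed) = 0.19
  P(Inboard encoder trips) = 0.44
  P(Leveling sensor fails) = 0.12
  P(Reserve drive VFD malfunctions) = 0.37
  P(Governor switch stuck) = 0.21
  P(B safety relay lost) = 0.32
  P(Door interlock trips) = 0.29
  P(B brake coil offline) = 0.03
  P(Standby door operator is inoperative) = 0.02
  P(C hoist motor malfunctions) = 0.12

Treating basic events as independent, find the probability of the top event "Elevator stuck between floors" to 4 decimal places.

0.7493

P(Leveling path down) [OR] = 1 − (1−0.19) × (1−0.44) = 0.546400
P(Drive chain fails) [OR] = 1 − (1−0.12) × (1−0.37) = 0.445600
P(Door loop fails) [AND] = 0.21 × 0.32 × 0.29 = 0.019488
P(Controller branch unavailable) [AND] = 0.019488 × 0.03 = 0.000585
P(Safety circuit inoperative) [AND] = 0.02 × 0.12 = 0.002400
P(Elevator stuck between floors) [OR] = 1 − (1−0.546400) × (1−0.445600) × (1−0.000585) × (1−0.002400) = 0.749274
Rounded to 4 decimal places: P(Elevator stuck between floors) ≈ 0.7493.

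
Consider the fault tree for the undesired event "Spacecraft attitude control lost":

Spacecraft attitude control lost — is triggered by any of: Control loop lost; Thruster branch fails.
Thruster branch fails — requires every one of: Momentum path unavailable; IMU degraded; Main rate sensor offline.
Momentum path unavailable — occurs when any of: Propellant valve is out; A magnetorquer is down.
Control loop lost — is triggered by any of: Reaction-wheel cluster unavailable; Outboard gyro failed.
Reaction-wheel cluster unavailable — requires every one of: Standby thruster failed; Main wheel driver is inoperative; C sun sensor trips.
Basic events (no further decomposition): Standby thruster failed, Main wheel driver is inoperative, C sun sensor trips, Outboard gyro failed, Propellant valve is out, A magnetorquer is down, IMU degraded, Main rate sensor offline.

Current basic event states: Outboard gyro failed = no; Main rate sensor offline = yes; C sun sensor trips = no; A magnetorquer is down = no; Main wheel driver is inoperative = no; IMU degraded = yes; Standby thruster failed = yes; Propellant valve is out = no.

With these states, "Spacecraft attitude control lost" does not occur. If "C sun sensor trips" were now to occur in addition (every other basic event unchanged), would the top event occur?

Counterfactual: set "C sun sensor trips" to occurred.
Reaction-wheel cluster unavailable [AND]: Standby thruster failed=occurs, Main wheel driver is inoperative=not, C sun sensor trips=occurs → not all inputs occur → does not occur.
Control loop lost [OR]: Reaction-wheel cluster unavailable=not, Outboard gyro failed=not → no input occurs → does not occur.
Momentum path unavailable [OR]: Propellant valve is out=not, A magnetorquer is down=not → no input occurs → does not occur.
Thruster branch fails [AND]: Momentum path unavailable=not, IMU degraded=occurs, Main rate sensor offline=occurs → not all inputs occur → does not occur.
Spacecraft attitude control lost [OR]: Control loop lost=not, Thruster branch fails=not → no input occurs → does not occur.

No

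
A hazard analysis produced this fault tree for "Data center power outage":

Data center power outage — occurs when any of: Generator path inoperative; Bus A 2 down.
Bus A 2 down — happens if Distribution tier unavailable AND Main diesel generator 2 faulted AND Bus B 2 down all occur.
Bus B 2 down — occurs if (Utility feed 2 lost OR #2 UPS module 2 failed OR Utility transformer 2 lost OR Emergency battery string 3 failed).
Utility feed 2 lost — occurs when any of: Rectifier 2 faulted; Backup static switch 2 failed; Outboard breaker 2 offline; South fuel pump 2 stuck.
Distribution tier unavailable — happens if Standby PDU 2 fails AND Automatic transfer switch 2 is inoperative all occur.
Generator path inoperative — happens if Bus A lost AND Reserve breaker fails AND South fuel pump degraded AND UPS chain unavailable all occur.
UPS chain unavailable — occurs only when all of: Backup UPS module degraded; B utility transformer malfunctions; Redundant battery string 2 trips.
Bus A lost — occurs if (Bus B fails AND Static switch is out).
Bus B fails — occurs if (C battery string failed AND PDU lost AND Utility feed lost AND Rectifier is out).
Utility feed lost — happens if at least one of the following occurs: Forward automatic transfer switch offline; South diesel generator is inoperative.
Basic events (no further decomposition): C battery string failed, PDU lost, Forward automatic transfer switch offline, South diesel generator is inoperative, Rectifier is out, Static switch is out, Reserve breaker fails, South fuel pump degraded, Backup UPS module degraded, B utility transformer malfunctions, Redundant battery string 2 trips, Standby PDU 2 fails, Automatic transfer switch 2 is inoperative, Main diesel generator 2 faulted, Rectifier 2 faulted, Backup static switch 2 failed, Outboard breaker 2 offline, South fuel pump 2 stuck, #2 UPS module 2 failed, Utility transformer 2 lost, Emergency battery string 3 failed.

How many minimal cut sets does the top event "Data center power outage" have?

Utility feed lost [OR]: union of children's cut sets → 2 cut set(s).
Bus B fails [AND]: one cut set from each child combined → 1 × 1 × 2 × 1 = 2 cut set(s).
Bus A lost [AND]: one cut set from each child combined → 2 × 1 = 2 cut set(s).
UPS chain unavailable [AND]: one cut set from each child combined → 1 × 1 × 1 = 1 cut set(s).
Generator path inoperative [AND]: one cut set from each child combined → 2 × 1 × 1 × 1 = 2 cut set(s).
Distribution tier unavailable [AND]: one cut set from each child combined → 1 × 1 = 1 cut set(s).
Utility feed 2 lost [OR]: union of children's cut sets → 4 cut set(s).
Bus B 2 down [OR]: union of children's cut sets → 7 cut set(s).
Bus A 2 down [AND]: one cut set from each child combined → 1 × 1 × 7 = 7 cut set(s).
Data center power outage [OR]: union of children's cut sets → 9 cut set(s).
Minimal cut sets: {B utility transformer malfunctions, Backup UPS module degraded, C battery string failed, Forward automatic transfer switch offline, PDU lost, Rectifier is out, Redundant battery string 2 trips, Reserve breaker fails, South fuel pump degraded, Static switch is out}; {B utility transformer malfunctions, Backup UPS module degraded, C battery string failed, PDU lost, Rectifier is out, Redundant battery string 2 trips, Reserve breaker fails, South diesel generator is inoperative, South fuel pump degraded, Static switch is out}; {Automatic transfer switch 2 is inoperative, Main diesel generator 2 faulted, Rectifier 2 faulted, Standby PDU 2 fails}; {Automatic transfer switch 2 is inoperative, Backup static switch 2 failed, Main diesel generator 2 faulted, Standby PDU 2 fails}; {Automatic transfer switch 2 is inoperative, Main diesel generator 2 faulted, Outboard breaker 2 offline, Standby PDU 2 fails}; {Automatic transfer switch 2 is inoperative, Main diesel generator 2 faulted, South fuel pump 2 stuck, Standby PDU 2 fails}; {#2 UPS module 2 failed, Automatic transfer switch 2 is inoperative, Main diesel generator 2 faulted, Standby PDU 2 fails}; {Automatic transfer switch 2 is inoperative, Main diesel generator 2 faulted, Standby PDU 2 fails, Utility transformer 2 lost}; {Automatic transfer switch 2 is inoperative, Emergency battery string 3 failed, Main diesel generator 2 faulted, Standby PDU 2 fails}.

9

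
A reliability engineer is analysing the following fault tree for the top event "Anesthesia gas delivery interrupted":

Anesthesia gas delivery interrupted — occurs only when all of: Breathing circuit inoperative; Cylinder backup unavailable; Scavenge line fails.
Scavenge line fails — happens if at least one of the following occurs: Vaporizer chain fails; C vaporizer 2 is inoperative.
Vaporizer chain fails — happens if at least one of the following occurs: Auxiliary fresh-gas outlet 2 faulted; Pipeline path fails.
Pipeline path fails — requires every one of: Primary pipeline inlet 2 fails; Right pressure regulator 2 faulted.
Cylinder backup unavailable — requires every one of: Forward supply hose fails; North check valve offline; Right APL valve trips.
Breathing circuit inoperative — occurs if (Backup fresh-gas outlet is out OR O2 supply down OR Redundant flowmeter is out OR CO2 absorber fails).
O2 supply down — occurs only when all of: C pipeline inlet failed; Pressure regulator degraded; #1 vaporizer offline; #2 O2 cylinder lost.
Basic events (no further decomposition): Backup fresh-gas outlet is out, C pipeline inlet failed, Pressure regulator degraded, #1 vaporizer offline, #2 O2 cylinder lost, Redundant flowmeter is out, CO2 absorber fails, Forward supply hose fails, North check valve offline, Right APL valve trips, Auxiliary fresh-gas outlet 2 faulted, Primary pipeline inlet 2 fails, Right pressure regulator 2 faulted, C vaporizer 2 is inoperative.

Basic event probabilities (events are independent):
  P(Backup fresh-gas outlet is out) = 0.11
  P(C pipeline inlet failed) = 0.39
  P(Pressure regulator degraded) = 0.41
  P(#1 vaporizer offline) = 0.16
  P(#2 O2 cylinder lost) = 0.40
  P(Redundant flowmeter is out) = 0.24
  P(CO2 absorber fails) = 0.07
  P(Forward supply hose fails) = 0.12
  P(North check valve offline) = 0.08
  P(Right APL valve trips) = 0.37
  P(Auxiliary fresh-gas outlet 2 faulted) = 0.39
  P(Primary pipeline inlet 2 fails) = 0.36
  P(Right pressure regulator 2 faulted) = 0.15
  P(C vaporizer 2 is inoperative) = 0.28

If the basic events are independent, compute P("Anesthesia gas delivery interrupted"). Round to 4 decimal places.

P(O2 supply down) [AND] = 0.39 × 0.41 × 0.16 × 0.40 = 0.010234
P(Breathing circuit inoperative) [OR] = 1 − (1−0.11) × (1−0.010234) × (1−0.24) × (1−0.07) = 0.377386
P(Cylinder backup unavailable) [AND] = 0.12 × 0.08 × 0.37 = 0.003552
P(Pipeline path fails) [AND] = 0.36 × 0.15 = 0.054000
P(Vaporizer chain fails) [OR] = 1 − (1−0.39) × (1−0.054000) = 0.422940
P(Scavenge line fails) [OR] = 1 − (1−0.422940) × (1−0.28) = 0.584517
P(Anesthesia gas delivery interrupted) [AND] = 0.377386 × 0.003552 × 0.584517 = 0.000784
Rounded to 4 decimal places: P(Anesthesia gas delivery interrupted) ≈ 0.0008.

0.0008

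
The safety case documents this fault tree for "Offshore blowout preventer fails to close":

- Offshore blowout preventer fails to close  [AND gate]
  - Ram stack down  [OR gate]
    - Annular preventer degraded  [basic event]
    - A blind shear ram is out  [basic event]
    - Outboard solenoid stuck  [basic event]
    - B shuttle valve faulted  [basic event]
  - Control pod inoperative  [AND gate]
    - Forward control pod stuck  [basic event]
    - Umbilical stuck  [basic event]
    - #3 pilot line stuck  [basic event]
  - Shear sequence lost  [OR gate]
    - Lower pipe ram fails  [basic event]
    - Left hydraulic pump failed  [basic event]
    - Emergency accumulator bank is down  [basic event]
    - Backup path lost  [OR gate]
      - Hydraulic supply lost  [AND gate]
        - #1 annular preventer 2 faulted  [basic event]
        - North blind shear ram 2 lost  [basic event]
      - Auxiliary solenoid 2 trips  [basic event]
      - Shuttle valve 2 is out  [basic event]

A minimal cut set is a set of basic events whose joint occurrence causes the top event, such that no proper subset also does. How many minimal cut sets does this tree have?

Ram stack down [OR]: union of children's cut sets → 4 cut set(s).
Control pod inoperative [AND]: one cut set from each child combined → 1 × 1 × 1 = 1 cut set(s).
Hydraulic supply lost [AND]: one cut set from each child combined → 1 × 1 = 1 cut set(s).
Backup path lost [OR]: union of children's cut sets → 3 cut set(s).
Shear sequence lost [OR]: union of children's cut sets → 6 cut set(s).
Offshore blowout preventer fails to close [AND]: one cut set from each child combined → 4 × 1 × 6 = 24 cut set(s).

24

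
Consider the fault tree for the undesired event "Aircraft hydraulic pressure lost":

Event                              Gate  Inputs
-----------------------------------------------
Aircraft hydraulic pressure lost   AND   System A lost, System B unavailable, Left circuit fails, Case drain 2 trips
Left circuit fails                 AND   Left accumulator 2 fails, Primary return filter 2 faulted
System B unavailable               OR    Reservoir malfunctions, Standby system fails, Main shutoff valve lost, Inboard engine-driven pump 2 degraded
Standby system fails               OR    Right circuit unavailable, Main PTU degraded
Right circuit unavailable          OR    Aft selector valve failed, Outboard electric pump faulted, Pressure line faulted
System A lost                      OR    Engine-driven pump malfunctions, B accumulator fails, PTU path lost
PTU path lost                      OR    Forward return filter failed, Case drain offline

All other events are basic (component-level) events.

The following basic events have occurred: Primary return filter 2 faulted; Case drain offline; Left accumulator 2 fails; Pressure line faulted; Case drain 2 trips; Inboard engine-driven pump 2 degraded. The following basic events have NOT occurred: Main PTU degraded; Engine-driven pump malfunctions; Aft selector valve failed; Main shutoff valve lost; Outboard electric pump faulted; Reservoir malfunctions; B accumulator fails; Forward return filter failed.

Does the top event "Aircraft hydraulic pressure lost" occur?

Yes

PTU path lost [OR]: Forward return filter failed=not, Case drain offline=occurs → at least one input occurs → occurs.
System A lost [OR]: Engine-driven pump malfunctions=not, B accumulator fails=not, PTU path lost=occurs → at least one input occurs → occurs.
Right circuit unavailable [OR]: Aft selector valve failed=not, Outboard electric pump faulted=not, Pressure line faulted=occurs → at least one input occurs → occurs.
Standby system fails [OR]: Right circuit unavailable=occurs, Main PTU degraded=not → at least one input occurs → occurs.
System B unavailable [OR]: Reservoir malfunctions=not, Standby system fails=occurs, Main shutoff valve lost=not, Inboard engine-driven pump 2 degraded=occurs → at least one input occurs → occurs.
Left circuit fails [AND]: Left accumulator 2 fails=occurs, Primary return filter 2 faulted=occurs → all inputs occur → occurs.
Aircraft hydraulic pressure lost [AND]: System A lost=occurs, System B unavailable=occurs, Left circuit fails=occurs, Case drain 2 trips=occurs → all inputs occur → occurs.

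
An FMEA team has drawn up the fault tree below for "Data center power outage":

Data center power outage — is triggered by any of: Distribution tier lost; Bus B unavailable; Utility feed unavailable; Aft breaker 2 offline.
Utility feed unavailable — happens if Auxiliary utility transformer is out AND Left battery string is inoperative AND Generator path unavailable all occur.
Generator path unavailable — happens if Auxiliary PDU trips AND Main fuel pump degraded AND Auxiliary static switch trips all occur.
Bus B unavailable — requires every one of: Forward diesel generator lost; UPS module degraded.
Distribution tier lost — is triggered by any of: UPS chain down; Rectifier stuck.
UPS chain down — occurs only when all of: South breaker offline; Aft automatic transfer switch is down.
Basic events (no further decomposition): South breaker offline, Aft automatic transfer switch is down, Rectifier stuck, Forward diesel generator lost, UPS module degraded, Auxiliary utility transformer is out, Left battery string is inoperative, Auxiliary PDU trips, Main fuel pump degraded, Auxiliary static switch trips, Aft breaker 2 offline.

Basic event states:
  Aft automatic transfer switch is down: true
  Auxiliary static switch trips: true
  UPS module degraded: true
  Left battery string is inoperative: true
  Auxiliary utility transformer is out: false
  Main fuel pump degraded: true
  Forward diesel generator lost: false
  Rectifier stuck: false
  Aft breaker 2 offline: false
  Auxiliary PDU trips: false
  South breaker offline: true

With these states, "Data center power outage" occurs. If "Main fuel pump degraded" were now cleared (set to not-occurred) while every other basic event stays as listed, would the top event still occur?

Counterfactual: set "Main fuel pump degraded" to not occurred.
UPS chain down [AND]: South breaker offline=occurs, Aft automatic transfer switch is down=occurs → all inputs occur → occurs.
Distribution tier lost [OR]: UPS chain down=occurs, Rectifier stuck=not → at least one input occurs → occurs.
Bus B unavailable [AND]: Forward diesel generator lost=not, UPS module degraded=occurs → not all inputs occur → does not occur.
Generator path unavailable [AND]: Auxiliary PDU trips=not, Main fuel pump degraded=not, Auxiliary static switch trips=occurs → not all inputs occur → does not occur.
Utility feed unavailable [AND]: Auxiliary utility transformer is out=not, Left battery string is inoperative=occurs, Generator path unavailable=not → not all inputs occur → does not occur.
Data center power outage [OR]: Distribution tier lost=occurs, Bus B unavailable=not, Utility feed unavailable=not, Aft breaker 2 offline=not → at least one input occurs → occurs.

Yes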